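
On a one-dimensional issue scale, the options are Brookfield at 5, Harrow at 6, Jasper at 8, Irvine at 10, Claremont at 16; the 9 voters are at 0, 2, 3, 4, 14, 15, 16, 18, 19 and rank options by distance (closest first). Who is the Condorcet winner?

Claremont

With single-peaked preferences on a line, the Condorcet winner is the candidate closest to the median voter.
The median voter (position 14) is closest to Claremont at 16.
Check: Claremont vs Jasper — voters closer to Claremont: 5 of 9.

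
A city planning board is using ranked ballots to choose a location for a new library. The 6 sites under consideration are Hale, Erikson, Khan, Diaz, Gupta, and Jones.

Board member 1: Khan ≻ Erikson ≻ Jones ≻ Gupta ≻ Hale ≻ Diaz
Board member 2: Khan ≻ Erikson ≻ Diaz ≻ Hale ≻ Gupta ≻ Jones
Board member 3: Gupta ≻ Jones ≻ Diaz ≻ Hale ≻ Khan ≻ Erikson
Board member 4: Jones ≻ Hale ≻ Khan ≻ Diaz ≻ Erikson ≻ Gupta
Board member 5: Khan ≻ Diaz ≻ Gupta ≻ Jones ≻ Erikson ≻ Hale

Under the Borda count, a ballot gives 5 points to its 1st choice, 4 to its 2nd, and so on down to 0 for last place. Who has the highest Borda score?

Borda scores:
  Hale: 1 + 2 + 2 + 4 + 0 = 9
  Erikson: 4 + 4 + 0 + 1 + 1 = 10
  Khan: 5 + 5 + 1 + 3 + 5 = 19
  Diaz: 0 + 3 + 3 + 2 + 4 = 12
  Gupta: 2 + 1 + 5 + 0 + 3 = 11
  Jones: 3 + 0 + 4 + 5 + 2 = 14
Khan has the highest total.

Khan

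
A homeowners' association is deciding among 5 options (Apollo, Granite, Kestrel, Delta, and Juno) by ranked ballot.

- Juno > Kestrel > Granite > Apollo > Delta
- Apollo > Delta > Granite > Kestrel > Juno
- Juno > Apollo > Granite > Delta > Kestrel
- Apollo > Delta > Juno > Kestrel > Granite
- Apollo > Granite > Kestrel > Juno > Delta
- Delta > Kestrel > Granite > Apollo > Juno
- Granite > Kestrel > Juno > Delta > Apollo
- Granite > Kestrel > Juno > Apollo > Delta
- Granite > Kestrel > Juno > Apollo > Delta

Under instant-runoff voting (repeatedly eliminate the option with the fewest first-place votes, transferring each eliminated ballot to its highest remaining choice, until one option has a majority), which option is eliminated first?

Kestrel

Round 1: Apollo 3, Granite 3, Juno 2, Delta 1, Kestrel 0. Kestrel has the fewest and is eliminated.
Round 2: Apollo 3, Granite 3, Juno 2, Delta 1. Delta has the fewest and is eliminated.
Round 3: Granite 4, Apollo 3, Juno 2. Juno has the fewest and is eliminated.
Round 4: Granite 5, Apollo 4. Granite has a majority.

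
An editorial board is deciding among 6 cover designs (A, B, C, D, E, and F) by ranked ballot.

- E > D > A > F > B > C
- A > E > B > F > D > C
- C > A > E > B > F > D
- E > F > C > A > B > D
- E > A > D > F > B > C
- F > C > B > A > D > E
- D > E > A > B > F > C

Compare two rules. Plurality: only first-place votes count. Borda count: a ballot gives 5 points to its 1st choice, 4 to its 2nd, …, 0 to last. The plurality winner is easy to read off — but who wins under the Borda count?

Plurality first-place counts: A 1, B 0, C 1, D 1, E 3, F 1 → E.
Borda totals: A 23, B 13, C 12, D 14, E 26, F 17 → E.

E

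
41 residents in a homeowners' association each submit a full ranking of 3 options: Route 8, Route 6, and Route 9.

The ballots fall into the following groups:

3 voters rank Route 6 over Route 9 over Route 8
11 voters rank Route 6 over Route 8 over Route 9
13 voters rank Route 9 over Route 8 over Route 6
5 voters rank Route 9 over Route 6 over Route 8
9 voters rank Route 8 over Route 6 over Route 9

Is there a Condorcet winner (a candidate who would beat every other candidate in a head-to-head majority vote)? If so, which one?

No Condorcet winner

Head-to-head results (41 voters total):
Route 8 vs Route 6: Route 8 wins 22–19.
Route 8 vs Route 9: Route 9 wins 21–20.
Route 6 vs Route 9: Route 6 wins 23–18.
No candidate beats all others: Route 8 beats Route 6 beats Route 9 beats Route 8, a majority cycle.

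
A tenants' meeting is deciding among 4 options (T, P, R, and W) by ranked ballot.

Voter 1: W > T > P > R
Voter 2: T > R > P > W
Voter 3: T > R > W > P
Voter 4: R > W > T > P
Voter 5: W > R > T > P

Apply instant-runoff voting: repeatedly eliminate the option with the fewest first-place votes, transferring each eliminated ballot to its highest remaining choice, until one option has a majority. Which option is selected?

Round 1: T 2, W 2, R 1, P 0. P has the fewest and is eliminated.
Round 2: T 2, W 2, R 1. R has the fewest and is eliminated.
Round 3: W 3, T 2. W has a majority.

W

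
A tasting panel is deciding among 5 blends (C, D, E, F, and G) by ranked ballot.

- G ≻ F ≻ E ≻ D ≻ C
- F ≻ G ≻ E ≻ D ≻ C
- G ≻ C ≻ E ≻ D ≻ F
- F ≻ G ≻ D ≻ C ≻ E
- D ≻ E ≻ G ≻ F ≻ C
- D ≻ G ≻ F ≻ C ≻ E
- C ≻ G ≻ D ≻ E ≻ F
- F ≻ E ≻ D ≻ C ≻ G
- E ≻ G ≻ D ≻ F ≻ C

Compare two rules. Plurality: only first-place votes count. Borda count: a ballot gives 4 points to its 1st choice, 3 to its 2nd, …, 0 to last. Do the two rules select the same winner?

Plurality first-place counts: C 1, D 2, E 1, F 3, G 2 → F.
Borda totals: C 10, D 19, E 17, F 19, G 25 → G.
The two rules disagree: plurality picks F, Borda picks G.

No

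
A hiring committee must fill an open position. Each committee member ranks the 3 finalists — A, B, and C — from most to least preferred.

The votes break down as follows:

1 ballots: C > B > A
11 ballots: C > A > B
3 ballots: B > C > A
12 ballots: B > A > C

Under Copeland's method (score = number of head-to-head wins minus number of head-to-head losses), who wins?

B

Pairwise results:
  A vs B: B wins 16–11.
  A vs C: C wins 15–12.
  B vs C: B wins 15–12.
Copeland scores (wins − losses):
  A: 0 − 2 = -2
  B: 2 − 0 = 2
  C: 1 − 1 = 0
B has the best Copeland score.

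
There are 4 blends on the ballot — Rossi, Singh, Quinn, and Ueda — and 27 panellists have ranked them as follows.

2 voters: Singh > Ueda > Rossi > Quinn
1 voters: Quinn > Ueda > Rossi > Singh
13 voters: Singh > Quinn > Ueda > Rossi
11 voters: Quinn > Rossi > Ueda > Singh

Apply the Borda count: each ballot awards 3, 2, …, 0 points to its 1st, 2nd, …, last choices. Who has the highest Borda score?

Quinn

Borda scores:
  Rossi: 2·1 + 1 + 13·0 + 11·2 = 25
  Singh: 2·3 + 0 + 13·3 + 11·0 = 45
  Quinn: 2·0 + 3 + 13·2 + 11·3 = 62
  Ueda: 2·2 + 2 + 13·1 + 11·1 = 30
Quinn has the highest total.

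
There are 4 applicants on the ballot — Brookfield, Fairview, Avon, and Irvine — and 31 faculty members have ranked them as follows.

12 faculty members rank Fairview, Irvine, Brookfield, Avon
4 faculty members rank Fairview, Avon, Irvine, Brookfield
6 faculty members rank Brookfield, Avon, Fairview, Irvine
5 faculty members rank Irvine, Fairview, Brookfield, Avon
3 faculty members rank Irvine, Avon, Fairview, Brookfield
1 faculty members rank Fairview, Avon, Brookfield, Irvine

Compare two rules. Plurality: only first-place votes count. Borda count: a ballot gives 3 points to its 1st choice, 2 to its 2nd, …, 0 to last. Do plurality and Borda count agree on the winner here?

Yes

Plurality first-place counts: Brookfield 6, Fairview 17, Avon 0, Irvine 8 → Fairview.
Borda totals: Brookfield 36, Fairview 70, Avon 28, Irvine 52 → Fairview.
The two rules agree on Fairview.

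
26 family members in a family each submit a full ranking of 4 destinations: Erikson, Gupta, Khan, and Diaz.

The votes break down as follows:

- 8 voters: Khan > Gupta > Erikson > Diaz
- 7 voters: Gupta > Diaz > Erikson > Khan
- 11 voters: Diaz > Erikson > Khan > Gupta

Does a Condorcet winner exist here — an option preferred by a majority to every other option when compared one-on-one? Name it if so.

Head-to-head results (26 voters total):
Erikson vs Gupta: Gupta wins 15–11.
Erikson vs Khan: Erikson wins 18–8.
Erikson vs Diaz: Diaz wins 18–8.
Gupta vs Khan: Khan wins 19–7.
Gupta vs Diaz: Gupta wins 15–11.
Khan vs Diaz: Diaz wins 18–8.
No candidate beats all others: Erikson beats Khan beats Gupta beats Erikson, a majority cycle.

None — there is no Condorcet winner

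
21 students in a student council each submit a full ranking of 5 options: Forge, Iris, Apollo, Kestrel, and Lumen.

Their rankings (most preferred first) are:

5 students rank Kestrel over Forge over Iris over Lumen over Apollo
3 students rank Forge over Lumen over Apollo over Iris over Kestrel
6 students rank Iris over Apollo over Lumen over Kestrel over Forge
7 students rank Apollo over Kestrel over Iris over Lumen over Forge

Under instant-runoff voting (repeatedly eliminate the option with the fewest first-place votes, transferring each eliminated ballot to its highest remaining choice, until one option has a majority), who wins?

Iris

Round 1: Apollo 7, Iris 6, Kestrel 5, Forge 3, Lumen 0. Lumen has the fewest and is eliminated.
Round 2: Apollo 7, Iris 6, Kestrel 5, Forge 3. Forge has the fewest and is eliminated.
Round 3: Apollo 10, Iris 6, Kestrel 5. Kestrel has the fewest and is eliminated.
Round 4: Iris 11, Apollo 10. Iris has a majority.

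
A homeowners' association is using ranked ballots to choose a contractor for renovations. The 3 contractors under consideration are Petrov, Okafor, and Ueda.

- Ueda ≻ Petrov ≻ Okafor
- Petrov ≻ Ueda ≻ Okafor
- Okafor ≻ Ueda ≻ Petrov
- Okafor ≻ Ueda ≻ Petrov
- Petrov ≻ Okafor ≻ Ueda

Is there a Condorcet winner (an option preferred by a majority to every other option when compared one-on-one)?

No

Head-to-head results (5 voters total):
Petrov vs Okafor: Petrov wins 3–2.
Petrov vs Ueda: Ueda wins 3–2.
Okafor vs Ueda: Okafor wins 3–2.
No candidate beats all others: Petrov beats Okafor beats Ueda beats Petrov, a majority cycle.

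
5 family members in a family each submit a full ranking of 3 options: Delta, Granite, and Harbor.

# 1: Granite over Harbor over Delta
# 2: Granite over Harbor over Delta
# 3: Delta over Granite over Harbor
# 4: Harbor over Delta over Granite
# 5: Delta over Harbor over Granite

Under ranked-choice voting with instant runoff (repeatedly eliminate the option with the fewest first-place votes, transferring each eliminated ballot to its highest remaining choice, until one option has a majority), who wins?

Delta

Round 1: Delta 2, Granite 2, Harbor 1. Harbor has the fewest and is eliminated.
Round 2: Delta 3, Granite 2. Delta has a majority.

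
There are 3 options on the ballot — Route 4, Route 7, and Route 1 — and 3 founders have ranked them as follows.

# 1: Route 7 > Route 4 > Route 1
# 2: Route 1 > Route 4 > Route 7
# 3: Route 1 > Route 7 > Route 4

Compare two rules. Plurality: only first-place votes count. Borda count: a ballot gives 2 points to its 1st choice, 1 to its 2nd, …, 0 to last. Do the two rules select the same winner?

Yes

Plurality first-place counts: Route 4 0, Route 7 1, Route 1 2 → Route 1.
Borda totals: Route 4 2, Route 7 3, Route 1 4 → Route 1.
The two rules agree on Route 1.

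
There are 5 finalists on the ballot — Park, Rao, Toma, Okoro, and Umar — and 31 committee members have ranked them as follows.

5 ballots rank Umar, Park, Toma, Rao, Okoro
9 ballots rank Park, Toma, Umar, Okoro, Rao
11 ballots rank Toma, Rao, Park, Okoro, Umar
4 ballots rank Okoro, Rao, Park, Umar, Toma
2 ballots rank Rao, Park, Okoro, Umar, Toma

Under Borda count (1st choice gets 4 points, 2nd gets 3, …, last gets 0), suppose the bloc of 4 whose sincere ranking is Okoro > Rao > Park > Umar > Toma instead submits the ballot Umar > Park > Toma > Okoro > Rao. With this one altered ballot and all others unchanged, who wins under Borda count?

Park

Borda totals with the altered ballot: Park 91, Rao 46, Toma 89, Okoro 28, Umar 56.
The winner is unchanged: still Park.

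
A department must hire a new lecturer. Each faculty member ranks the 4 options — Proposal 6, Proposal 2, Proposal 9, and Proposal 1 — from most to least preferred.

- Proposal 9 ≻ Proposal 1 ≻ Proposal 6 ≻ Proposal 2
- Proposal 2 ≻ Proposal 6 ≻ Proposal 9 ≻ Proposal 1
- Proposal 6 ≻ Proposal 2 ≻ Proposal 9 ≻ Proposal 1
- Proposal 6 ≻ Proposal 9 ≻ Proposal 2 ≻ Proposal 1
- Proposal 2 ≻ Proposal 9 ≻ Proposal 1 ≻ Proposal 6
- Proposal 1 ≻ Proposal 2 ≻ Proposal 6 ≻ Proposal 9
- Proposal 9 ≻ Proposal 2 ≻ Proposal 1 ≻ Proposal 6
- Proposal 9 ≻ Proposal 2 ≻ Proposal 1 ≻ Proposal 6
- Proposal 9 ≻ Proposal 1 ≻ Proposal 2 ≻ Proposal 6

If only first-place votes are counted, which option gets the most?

Proposal 9

First-place vote totals:
  Proposal 6: 2
  Proposal 2: 2
  Proposal 9: 4
  Proposal 1: 1
Proposal 9 has the most first-place votes.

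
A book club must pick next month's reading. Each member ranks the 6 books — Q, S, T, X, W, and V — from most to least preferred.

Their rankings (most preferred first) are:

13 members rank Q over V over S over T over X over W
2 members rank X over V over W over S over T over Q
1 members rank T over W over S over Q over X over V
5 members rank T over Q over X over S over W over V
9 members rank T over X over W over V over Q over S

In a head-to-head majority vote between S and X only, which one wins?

X

Ballots ranking S above X: 13+1 = 14.
Ballots ranking X above S: 2+5+9 = 16.
X wins the head-to-head, 16–14.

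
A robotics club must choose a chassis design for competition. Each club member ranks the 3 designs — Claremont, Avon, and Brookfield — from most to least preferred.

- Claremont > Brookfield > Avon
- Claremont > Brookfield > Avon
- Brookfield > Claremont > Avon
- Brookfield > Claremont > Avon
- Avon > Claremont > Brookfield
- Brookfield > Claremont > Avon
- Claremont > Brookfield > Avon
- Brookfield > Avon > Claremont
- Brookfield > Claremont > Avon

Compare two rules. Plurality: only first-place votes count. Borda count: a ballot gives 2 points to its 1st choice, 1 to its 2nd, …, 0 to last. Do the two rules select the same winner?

Plurality first-place counts: Claremont 3, Avon 1, Brookfield 5 → Brookfield.
Borda totals: Claremont 11, Avon 3, Brookfield 13 → Brookfield.
The two rules agree on Brookfield.

Yes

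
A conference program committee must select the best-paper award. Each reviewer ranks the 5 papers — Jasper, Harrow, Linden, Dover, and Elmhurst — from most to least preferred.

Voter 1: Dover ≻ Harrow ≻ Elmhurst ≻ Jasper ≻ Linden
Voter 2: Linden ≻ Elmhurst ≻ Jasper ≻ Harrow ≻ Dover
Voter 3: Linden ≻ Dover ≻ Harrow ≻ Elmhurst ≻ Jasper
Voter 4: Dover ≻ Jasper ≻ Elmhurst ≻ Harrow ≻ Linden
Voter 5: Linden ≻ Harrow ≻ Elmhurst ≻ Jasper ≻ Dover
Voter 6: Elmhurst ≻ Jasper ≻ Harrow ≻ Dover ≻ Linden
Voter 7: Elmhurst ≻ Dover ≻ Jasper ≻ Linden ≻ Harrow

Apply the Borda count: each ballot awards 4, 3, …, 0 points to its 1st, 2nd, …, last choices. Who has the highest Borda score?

Borda scores:
  Jasper: 1 + 2 + 0 + 3 + 1 + 3 + 2 = 12
  Harrow: 3 + 1 + 2 + 1 + 3 + 2 + 0 = 12
  Linden: 0 + 4 + 4 + 0 + 4 + 0 + 1 = 13
  Dover: 4 + 0 + 3 + 4 + 0 + 1 + 3 = 15
  Elmhurst: 2 + 3 + 1 + 2 + 2 + 4 + 4 = 18
Elmhurst has the highest total.

Elmhurst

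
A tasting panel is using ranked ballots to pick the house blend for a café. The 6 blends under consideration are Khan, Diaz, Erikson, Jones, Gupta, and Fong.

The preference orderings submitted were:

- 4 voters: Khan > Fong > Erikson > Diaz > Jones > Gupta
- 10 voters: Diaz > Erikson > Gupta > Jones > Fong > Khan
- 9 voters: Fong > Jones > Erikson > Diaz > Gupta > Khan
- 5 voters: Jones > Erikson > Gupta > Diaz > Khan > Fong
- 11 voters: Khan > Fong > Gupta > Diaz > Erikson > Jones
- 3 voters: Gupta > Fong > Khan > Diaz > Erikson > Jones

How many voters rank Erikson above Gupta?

28

Ballots ranking Erikson above Gupta: 4+10+9+5 = 28.
Ballots ranking Gupta above Erikson: 11+3 = 14.
So 28 of 42 voters prefer Erikson to Gupta.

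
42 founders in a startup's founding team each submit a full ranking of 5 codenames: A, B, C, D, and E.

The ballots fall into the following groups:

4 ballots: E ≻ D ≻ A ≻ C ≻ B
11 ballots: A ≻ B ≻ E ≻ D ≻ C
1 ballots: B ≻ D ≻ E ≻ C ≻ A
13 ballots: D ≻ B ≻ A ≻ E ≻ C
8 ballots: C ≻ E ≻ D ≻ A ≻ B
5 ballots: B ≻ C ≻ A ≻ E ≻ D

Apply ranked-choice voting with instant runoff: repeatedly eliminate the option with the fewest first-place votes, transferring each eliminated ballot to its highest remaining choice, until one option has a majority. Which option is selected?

D

Round 1: D 13, A 11, C 8, B 6, E 4. E has the fewest and is eliminated.
Round 2: D 17, A 11, C 8, B 6. B has the fewest and is eliminated.
Round 3: D 18, C 13, A 11. A has the fewest and is eliminated.
Round 4: D 29, C 13. D has a majority.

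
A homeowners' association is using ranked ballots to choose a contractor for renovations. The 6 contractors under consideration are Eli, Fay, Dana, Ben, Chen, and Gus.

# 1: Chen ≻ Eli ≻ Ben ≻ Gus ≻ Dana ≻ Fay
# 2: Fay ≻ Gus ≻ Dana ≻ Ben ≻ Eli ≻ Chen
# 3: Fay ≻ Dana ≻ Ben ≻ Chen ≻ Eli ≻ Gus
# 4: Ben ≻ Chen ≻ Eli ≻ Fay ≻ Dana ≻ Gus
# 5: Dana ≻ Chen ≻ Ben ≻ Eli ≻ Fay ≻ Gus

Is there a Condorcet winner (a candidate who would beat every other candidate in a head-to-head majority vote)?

Head-to-head results (5 voters total):
Eli vs Fay: Eli wins 3–2.
Eli vs Dana: Dana wins 3–2.
Eli vs Ben: Ben wins 4–1.
Eli vs Chen: Chen wins 4–1.
Eli vs Gus: Eli wins 4–1.
Fay vs Dana: Fay wins 3–2.
Fay vs Ben: Ben wins 3–2.
Fay vs Chen: Chen wins 3–2.
Fay vs Gus: Fay wins 4–1.
Dana vs Ben: Dana wins 3–2.
Dana vs Chen: Dana wins 3–2.
Dana vs Gus: Dana wins 3–2.
Ben vs Chen: Ben wins 3–2.
Ben vs Gus: Ben wins 4–1.
Chen vs Gus: Chen wins 4–1.
No candidate beats all others: Eli beats Fay beats Dana beats Eli, a majority cycle.

No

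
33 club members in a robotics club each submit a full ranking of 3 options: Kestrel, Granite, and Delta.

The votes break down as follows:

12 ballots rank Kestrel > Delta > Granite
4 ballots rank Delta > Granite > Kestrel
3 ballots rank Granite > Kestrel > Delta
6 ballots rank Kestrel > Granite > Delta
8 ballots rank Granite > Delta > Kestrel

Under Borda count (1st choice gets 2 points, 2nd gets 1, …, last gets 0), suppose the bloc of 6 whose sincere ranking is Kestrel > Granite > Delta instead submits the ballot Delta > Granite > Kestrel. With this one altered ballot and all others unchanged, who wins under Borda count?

Borda totals with the altered ballot: Kestrel 27, Granite 32, Delta 40.
The switch changes the winner from Kestrel to Delta.

Delta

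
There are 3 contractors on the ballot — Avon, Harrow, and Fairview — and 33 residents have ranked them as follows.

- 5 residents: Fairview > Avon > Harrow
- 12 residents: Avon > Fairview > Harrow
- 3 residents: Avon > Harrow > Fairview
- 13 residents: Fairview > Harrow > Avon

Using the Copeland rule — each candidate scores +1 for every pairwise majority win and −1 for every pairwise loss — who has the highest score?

Pairwise results:
  Avon vs Harrow: Avon wins 20–13.
  Avon vs Fairview: Fairview wins 18–15.
  Harrow vs Fairview: Fairview wins 30–3.
Copeland scores (wins − losses):
  Avon: 1 − 1 = 0
  Harrow: 0 − 2 = -2
  Fairview: 2 − 0 = 2
Fairview has the best Copeland score.

Fairview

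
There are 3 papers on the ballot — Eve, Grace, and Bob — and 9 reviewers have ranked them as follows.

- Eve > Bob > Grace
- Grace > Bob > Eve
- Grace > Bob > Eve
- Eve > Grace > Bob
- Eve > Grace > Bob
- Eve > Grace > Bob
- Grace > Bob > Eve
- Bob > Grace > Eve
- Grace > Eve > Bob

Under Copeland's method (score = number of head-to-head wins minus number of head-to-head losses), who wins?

Pairwise results:
  Eve vs Grace: Grace wins 5–4.
  Eve vs Bob: Eve wins 5–4.
  Grace vs Bob: Grace wins 7–2.
Copeland scores (wins − losses):
  Eve: 1 − 1 = 0
  Grace: 2 − 0 = 2
  Bob: 0 − 2 = -2
Grace has the best Copeland score.

Grace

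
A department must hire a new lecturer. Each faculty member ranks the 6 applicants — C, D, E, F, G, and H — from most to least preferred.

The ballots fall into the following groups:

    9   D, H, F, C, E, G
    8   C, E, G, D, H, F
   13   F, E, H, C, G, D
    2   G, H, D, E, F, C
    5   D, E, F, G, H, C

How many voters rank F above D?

Ballots ranking F above D: 13.
Ballots ranking D above F: 9+8+2+5 = 24.
So 13 of 37 voters prefer F to D.

13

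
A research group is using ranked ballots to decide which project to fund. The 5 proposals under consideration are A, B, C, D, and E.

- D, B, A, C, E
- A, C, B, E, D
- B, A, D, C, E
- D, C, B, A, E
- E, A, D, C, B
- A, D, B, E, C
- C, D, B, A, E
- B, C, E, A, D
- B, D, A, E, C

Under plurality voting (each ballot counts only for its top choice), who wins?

First-place vote totals:
  A: 2
  B: 3
  C: 1
  D: 2
  E: 1
B has the most first-place votes.

B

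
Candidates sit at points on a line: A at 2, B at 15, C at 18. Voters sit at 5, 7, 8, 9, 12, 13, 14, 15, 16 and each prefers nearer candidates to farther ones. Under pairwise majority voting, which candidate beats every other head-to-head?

With single-peaked preferences on a line, the Condorcet winner is the candidate closest to the median voter.
The median voter (position 12) is closest to B at 15.
Check: B vs A — voters closer to B: 6 of 9.

B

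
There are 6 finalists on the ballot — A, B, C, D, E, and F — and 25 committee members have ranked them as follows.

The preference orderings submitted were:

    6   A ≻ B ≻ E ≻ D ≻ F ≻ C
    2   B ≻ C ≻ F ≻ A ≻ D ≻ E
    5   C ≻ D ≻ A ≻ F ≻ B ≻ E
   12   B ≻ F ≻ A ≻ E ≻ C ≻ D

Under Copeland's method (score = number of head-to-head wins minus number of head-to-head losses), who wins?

Pairwise results:
  A vs B: B wins 14–11.
  A vs C: A wins 18–7.
  A vs D: A wins 20–5.
  A vs E: A wins 25–0.
  A vs F: F wins 14–11.
  B vs C: B wins 20–5.
  B vs D: B wins 20–5.
  B vs E: B wins 25–0.
  B vs F: B wins 20–5.
  C vs D: C wins 19–6.
  C vs E: E wins 18–7.
  C vs F: F wins 18–7.
  D vs E: E wins 18–7.
  D vs F: F wins 14–11.
  E vs F: F wins 19–6.
Copeland scores (wins − losses):
  A: 3 − 2 = 1
  B: 5 − 0 = 5
  C: 1 − 4 = -3
  D: 0 − 5 = -5
  E: 2 − 3 = -1
  F: 4 − 1 = 3
B has the best Copeland score.

B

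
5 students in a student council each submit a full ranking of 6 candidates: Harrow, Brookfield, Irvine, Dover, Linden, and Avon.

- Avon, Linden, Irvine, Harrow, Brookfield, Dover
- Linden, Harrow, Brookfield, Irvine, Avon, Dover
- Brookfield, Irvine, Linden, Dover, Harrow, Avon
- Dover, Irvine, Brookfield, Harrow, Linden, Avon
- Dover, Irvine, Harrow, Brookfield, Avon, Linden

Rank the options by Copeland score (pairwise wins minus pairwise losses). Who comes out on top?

Irvine

Pairwise results:
  Harrow vs Brookfield: Harrow wins 3–2.
  Harrow vs Irvine: Irvine wins 4–1.
  Harrow vs Dover: Dover wins 3–2.
  Harrow vs Linden: Linden wins 3–2.
  Harrow vs Avon: Harrow wins 4–1.
  Brookfield vs Irvine: Irvine wins 3–2.
  Brookfield vs Dover: Brookfield wins 3–2.
  Brookfield vs Linden: Brookfield wins 3–2.
  Brookfield vs Avon: Brookfield wins 4–1.
  Irvine vs Dover: Irvine wins 3–2.
  Irvine vs Linden: Irvine wins 3–2.
  Irvine vs Avon: Irvine wins 4–1.
  Dover vs Linden: Linden wins 3–2.
  Dover vs Avon: Dover wins 3–2.
  Linden vs Avon: Linden wins 3–2.
Copeland scores (wins − losses):
  Harrow: 2 − 3 = -1
  Brookfield: 3 − 2 = 1
  Irvine: 5 − 0 = 5
  Dover: 2 − 3 = -1
  Linden: 3 − 2 = 1
  Avon: 0 − 5 = -5
Irvine has the best Copeland score.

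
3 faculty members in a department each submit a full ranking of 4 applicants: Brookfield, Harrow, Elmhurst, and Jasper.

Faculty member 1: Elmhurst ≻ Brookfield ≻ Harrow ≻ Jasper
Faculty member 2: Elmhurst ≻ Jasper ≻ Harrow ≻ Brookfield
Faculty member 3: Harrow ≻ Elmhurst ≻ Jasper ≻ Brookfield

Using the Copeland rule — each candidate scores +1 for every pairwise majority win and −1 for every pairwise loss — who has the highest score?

Elmhurst

Pairwise results:
  Brookfield vs Harrow: Harrow wins 2–1.
  Brookfield vs Elmhurst: Elmhurst wins 3–0.
  Brookfield vs Jasper: Jasper wins 2–1.
  Harrow vs Elmhurst: Elmhurst wins 2–1.
  Harrow vs Jasper: Harrow wins 2–1.
  Elmhurst vs Jasper: Elmhurst wins 3–0.
Copeland scores (wins − losses):
  Brookfield: 0 − 3 = -3
  Harrow: 2 − 1 = 1
  Elmhurst: 3 − 0 = 3
  Jasper: 1 − 2 = -1
Elmhurst has the best Copeland score.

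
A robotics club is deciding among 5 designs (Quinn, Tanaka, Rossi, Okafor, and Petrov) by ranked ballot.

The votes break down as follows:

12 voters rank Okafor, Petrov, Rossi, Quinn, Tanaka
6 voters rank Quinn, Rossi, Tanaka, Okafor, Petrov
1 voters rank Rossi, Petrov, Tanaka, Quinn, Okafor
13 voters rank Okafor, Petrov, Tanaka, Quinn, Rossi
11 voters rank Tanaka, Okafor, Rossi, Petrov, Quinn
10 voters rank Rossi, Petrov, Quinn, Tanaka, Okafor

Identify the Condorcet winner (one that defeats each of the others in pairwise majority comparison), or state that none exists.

No Condorcet winner

Head-to-head results (53 voters total):
Quinn vs Tanaka: Quinn wins 28–25.
Quinn vs Rossi: Rossi wins 34–19.
Quinn vs Okafor: Okafor wins 36–17.
Quinn vs Petrov: Petrov wins 47–6.
Tanaka vs Rossi: Rossi wins 29–24.
Tanaka vs Okafor: Tanaka wins 28–25.
Tanaka vs Petrov: Petrov wins 36–17.
Rossi vs Okafor: Okafor wins 36–17.
Rossi vs Petrov: Rossi wins 28–25.
Okafor vs Petrov: Okafor wins 42–11.
No candidate beats all others: Quinn beats Tanaka beats Okafor beats Quinn, a majority cycle.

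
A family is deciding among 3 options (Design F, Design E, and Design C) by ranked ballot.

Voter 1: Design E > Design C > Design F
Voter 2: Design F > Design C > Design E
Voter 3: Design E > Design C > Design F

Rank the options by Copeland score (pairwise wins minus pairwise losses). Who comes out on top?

Pairwise results:
  Design F vs Design E: Design E wins 2–1.
  Design F vs Design C: Design C wins 2–1.
  Design E vs Design C: Design E wins 2–1.
Copeland scores (wins − losses):
  Design F: 0 − 2 = -2
  Design E: 2 − 0 = 2
  Design C: 1 − 1 = 0
Design E has the best Copeland score.

Design E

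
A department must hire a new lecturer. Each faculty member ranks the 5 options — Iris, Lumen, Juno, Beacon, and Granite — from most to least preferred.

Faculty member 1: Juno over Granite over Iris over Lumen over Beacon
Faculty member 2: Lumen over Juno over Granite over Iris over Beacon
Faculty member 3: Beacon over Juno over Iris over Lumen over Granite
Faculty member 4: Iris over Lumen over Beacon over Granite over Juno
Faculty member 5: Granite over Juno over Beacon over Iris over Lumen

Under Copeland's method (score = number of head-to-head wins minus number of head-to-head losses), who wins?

Pairwise results:
  Iris vs Lumen: Iris wins 4–1.
  Iris vs Juno: Juno wins 4–1.
  Iris vs Beacon: Iris wins 3–2.
  Iris vs Granite: Granite wins 3–2.
  Lumen vs Juno: Juno wins 3–2.
  Lumen vs Beacon: Lumen wins 3–2.
  Lumen vs Granite: Lumen wins 3–2.
  Juno vs Beacon: Juno wins 3–2.
  Juno vs Granite: Juno wins 3–2.
  Beacon vs Granite: Granite wins 3–2.
Copeland scores (wins − losses):
  Iris: 2 − 2 = 0
  Lumen: 2 − 2 = 0
  Juno: 4 − 0 = 4
  Beacon: 0 − 4 = -4
  Granite: 2 − 2 = 0
Juno has the best Copeland score.

Juno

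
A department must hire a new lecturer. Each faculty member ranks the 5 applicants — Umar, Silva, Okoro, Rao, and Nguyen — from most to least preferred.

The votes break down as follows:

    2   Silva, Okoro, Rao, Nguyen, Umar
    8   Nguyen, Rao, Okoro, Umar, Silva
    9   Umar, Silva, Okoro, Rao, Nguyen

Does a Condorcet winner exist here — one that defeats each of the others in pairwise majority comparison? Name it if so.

Head-to-head results (19 voters total):
Umar vs Silva: Umar wins 17–2.
Umar vs Okoro: Okoro wins 10–9.
Umar vs Rao: Rao wins 10–9.
Umar vs Nguyen: Nguyen wins 10–9.
Silva vs Okoro: Silva wins 11–8.
Silva vs Rao: Silva wins 11–8.
Silva vs Nguyen: Silva wins 11–8.
Okoro vs Rao: Okoro wins 11–8.
Okoro vs Nguyen: Okoro wins 11–8.
Rao vs Nguyen: Rao wins 11–8.
No candidate beats all others: Umar beats Silva beats Okoro beats Umar, a majority cycle.

There is no Condorcet winner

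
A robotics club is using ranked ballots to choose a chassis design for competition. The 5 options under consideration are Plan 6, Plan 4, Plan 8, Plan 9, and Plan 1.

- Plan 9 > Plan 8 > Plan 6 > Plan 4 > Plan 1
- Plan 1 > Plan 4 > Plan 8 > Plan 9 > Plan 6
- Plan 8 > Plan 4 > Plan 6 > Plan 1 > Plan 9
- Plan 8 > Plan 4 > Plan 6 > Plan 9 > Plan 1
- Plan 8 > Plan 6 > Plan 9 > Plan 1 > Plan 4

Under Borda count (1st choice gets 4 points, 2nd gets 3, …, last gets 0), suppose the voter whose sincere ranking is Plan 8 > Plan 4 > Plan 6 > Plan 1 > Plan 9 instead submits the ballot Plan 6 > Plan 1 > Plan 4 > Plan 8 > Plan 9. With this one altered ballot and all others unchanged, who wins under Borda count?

Borda totals with the altered ballot: Plan 6 11, Plan 4 9, Plan 8 14, Plan 9 8, Plan 1 8.
The winner is unchanged: still Plan 8.

Plan 8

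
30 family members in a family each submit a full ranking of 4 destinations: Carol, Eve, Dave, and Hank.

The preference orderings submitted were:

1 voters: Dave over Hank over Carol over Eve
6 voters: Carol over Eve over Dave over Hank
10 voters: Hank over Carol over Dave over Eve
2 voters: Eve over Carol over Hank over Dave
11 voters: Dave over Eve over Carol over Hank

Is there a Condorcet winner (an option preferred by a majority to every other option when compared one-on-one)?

Yes

Head-to-head results (30 voters total):
Carol vs Eve: Carol wins 17–13.
Carol vs Dave: Carol wins 18–12.
Carol vs Hank: Carol wins 19–11.
Eve vs Dave: Dave wins 22–8.
Eve vs Hank: Eve wins 19–11.
Dave vs Hank: Dave wins 18–12.
Carol beats each rival — Eve (17–13), Dave (18–12), Hank (19–11) — so Carol is the Condorcet winner.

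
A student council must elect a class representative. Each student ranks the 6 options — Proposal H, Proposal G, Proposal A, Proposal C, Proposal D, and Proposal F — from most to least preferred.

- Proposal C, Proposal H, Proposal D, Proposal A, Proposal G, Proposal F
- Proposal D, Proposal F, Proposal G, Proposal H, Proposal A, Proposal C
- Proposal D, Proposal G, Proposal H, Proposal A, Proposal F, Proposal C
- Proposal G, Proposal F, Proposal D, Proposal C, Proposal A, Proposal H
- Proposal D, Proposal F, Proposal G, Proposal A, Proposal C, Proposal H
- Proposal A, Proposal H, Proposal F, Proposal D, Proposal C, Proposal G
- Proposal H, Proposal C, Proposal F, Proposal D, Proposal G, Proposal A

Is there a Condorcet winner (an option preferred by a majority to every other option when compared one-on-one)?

Yes

Head-to-head results (7 voters total):
Proposal H vs Proposal G: Proposal G wins 4–3.
Proposal H vs Proposal A: Proposal H wins 4–3.
Proposal H vs Proposal C: Proposal H wins 4–3.
Proposal H vs Proposal D: Proposal D wins 4–3.
Proposal H vs Proposal F: Proposal H wins 4–3.
Proposal G vs Proposal A: Proposal G wins 5–2.
Proposal G vs Proposal C: Proposal G wins 4–3.
Proposal G vs Proposal D: Proposal D wins 6–1.
Proposal G vs Proposal F: Proposal F wins 4–3.
Proposal A vs Proposal C: Proposal A wins 4–3.
Proposal A vs Proposal D: Proposal D wins 6–1.
Proposal A vs Proposal F: Proposal F wins 4–3.
Proposal C vs Proposal D: Proposal D wins 5–2.
Proposal C vs Proposal F: Proposal F wins 5–2.
Proposal D vs Proposal F: Proposal D wins 4–3.
Proposal D beats each rival — Proposal H (4–3), Proposal G (6–1), Proposal A (6–1), Proposal C (5–2), Proposal F (4–3) — so Proposal D is the Condorcet winner.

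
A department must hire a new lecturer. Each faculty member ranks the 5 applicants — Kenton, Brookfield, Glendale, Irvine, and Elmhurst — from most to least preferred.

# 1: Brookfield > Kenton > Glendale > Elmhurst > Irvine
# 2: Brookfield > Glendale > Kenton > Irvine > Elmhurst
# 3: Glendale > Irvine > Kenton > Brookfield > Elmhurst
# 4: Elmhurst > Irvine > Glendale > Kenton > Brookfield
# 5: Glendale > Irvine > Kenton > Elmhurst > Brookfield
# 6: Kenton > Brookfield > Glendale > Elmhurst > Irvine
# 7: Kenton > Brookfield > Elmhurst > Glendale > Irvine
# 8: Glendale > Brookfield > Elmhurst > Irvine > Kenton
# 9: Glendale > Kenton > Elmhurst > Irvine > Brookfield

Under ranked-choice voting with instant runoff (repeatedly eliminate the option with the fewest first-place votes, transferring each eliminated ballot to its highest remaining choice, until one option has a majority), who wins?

Round 1: Glendale 4, Kenton 2, Brookfield 2, Elmhurst 1, Irvine 0. Irvine has the fewest and is eliminated.
Round 2: Glendale 4, Kenton 2, Brookfield 2, Elmhurst 1. Elmhurst has the fewest and is eliminated.
Round 3: Glendale 5, Kenton 2, Brookfield 2. Glendale has a majority.

Glendale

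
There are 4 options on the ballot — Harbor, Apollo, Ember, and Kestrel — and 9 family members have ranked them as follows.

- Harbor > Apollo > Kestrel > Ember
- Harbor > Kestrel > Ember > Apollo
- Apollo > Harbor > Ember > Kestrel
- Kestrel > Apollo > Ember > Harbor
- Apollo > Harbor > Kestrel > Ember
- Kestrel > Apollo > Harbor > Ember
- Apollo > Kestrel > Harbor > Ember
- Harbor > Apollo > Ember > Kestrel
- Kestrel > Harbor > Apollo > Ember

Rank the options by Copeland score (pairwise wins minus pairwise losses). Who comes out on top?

Pairwise results:
  Harbor vs Apollo: Apollo wins 5–4.
  Harbor vs Ember: Harbor wins 8–1.
  Harbor vs Kestrel: Harbor wins 5–4.
  Apollo vs Ember: Apollo wins 8–1.
  Apollo vs Kestrel: Apollo wins 5–4.
  Ember vs Kestrel: Kestrel wins 7–2.
Copeland scores (wins − losses):
  Harbor: 2 − 1 = 1
  Apollo: 3 − 0 = 3
  Ember: 0 − 3 = -3
  Kestrel: 1 − 2 = -1
Apollo has the best Copeland score.

Apollo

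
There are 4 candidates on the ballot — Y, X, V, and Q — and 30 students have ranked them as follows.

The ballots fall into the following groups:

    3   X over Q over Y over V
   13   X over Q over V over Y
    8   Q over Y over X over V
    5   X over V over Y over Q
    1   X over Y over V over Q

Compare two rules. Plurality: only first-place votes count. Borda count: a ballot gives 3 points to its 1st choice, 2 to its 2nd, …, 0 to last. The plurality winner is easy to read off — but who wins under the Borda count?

X

Plurality first-place counts: Y 0, X 22, V 0, Q 8 → X.
Borda totals: Y 26, X 74, V 24, Q 56 → X.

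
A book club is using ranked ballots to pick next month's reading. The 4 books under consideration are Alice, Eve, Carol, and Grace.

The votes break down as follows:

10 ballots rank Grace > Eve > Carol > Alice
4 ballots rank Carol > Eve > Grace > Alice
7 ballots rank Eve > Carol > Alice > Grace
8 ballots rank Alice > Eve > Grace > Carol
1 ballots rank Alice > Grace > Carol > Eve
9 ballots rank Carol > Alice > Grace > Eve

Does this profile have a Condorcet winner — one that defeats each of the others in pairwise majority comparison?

Head-to-head results (39 voters total):
Alice vs Eve: Eve wins 21–18.
Alice vs Carol: Carol wins 30–9.
Alice vs Grace: Alice wins 25–14.
Eve vs Carol: Eve wins 25–14.
Eve vs Grace: Grace wins 20–19.
Carol vs Grace: Carol wins 20–19.
No candidate beats all others: Alice beats Grace beats Eve beats Alice, a majority cycle.

No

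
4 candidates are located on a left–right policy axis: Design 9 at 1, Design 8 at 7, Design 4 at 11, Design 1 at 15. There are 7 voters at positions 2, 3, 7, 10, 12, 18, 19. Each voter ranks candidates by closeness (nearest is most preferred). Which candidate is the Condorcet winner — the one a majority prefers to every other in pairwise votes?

Design 4

With single-peaked preferences on a line, the Condorcet winner is the candidate closest to the median voter.
The median voter (position 10) is closest to Design 4 at 11.
Check: Design 4 vs Design 9 — voters closer to Design 4: 5 of 7.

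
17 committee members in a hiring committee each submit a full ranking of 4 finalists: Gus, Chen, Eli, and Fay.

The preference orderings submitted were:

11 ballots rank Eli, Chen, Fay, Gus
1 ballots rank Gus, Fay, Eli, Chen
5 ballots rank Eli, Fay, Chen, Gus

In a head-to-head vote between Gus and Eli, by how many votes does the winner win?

Ballots ranking Gus above Eli: 1.
Ballots ranking Eli above Gus: 11+5 = 16.
Eli wins 16–1, a margin of 15.

15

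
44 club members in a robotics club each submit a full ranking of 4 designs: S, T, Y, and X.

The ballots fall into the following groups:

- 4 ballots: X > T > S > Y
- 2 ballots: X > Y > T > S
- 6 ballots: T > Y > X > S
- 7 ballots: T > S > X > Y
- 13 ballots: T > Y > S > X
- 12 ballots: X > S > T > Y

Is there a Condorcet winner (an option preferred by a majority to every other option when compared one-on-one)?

Yes

Head-to-head results (44 voters total):
S vs T: T wins 32–12.
S vs Y: S wins 23–21.
S vs X: X wins 24–20.
T vs Y: T wins 42–2.
T vs X: T wins 26–18.
Y vs X: X wins 25–19.
T beats each rival — S (32–12), Y (42–2), X (26–18) — so T is the Condorcet winner.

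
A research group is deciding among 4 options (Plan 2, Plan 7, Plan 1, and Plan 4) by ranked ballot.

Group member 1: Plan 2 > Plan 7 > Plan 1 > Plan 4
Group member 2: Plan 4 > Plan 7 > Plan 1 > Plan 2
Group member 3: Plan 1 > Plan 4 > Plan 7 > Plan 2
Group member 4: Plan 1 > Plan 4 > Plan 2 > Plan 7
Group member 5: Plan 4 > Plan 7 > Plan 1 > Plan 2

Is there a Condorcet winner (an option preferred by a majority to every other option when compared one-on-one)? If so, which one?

Head-to-head results (5 voters total):
Plan 2 vs Plan 7: Plan 7 wins 3–2.
Plan 2 vs Plan 1: Plan 1 wins 4–1.
Plan 2 vs Plan 4: Plan 4 wins 4–1.
Plan 7 vs Plan 1: Plan 7 wins 3–2.
Plan 7 vs Plan 4: Plan 4 wins 4–1.
Plan 1 vs Plan 4: Plan 1 wins 3–2.
No candidate beats all others: Plan 7 beats Plan 1 beats Plan 4 beats Plan 7, a majority cycle.

No Condorcet winner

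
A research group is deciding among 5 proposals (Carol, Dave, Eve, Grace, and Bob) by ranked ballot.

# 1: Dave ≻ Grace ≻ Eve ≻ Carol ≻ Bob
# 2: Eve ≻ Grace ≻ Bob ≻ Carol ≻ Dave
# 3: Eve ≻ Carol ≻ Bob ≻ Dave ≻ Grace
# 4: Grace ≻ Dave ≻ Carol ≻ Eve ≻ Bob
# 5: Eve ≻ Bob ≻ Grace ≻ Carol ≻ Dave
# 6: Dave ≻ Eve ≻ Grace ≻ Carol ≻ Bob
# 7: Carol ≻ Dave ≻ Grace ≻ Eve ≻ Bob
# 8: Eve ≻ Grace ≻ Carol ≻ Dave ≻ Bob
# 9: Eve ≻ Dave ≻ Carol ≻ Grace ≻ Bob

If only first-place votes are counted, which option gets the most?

First-place vote totals:
  Carol: 1
  Dave: 2
  Eve: 5
  Grace: 1
  Bob: 0
Eve has the most first-place votes.

Eve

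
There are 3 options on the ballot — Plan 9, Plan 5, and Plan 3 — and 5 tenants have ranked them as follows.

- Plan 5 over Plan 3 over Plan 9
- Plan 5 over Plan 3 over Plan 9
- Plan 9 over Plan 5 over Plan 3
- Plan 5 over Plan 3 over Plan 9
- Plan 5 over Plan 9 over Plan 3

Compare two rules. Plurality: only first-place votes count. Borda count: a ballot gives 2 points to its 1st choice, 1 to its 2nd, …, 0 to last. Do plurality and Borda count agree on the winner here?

Yes

Plurality first-place counts: Plan 9 1, Plan 5 4, Plan 3 0 → Plan 5.
Borda totals: Plan 9 3, Plan 5 9, Plan 3 3 → Plan 5.
The two rules agree on Plan 5.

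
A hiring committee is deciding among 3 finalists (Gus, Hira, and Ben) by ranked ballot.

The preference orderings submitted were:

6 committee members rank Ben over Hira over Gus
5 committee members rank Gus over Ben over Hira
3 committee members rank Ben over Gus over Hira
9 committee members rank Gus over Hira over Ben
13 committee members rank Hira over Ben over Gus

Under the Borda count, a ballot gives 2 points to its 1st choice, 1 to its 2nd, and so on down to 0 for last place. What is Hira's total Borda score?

Borda scores:
  Gus: 6·0 + 5·2 + 3·1 + 9·2 + 13·0 = 31
  Hira: 6·1 + 5·0 + 3·0 + 9·1 + 13·2 = 41
  Ben: 6·2 + 5·1 + 3·2 + 9·0 + 13·1 = 36

41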